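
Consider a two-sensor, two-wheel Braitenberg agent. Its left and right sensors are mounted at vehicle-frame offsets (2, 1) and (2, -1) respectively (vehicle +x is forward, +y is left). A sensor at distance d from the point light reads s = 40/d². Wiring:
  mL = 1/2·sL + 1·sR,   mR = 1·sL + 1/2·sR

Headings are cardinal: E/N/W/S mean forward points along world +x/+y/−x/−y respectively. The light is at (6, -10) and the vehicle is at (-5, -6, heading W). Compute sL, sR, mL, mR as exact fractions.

20/89 20/97 2750/8633 2830/8633

left sensor world pos  = (-7, -7); dL² = 178
right sensor world pos = (-7, -5); dR² = 194
sL = 40/178 = 20/89
sR = 40/194 = 20/97
mL = 1/2·sL + 1·sR = 2750/8633
mR = 1·sL + 1/2·sR = 2830/8633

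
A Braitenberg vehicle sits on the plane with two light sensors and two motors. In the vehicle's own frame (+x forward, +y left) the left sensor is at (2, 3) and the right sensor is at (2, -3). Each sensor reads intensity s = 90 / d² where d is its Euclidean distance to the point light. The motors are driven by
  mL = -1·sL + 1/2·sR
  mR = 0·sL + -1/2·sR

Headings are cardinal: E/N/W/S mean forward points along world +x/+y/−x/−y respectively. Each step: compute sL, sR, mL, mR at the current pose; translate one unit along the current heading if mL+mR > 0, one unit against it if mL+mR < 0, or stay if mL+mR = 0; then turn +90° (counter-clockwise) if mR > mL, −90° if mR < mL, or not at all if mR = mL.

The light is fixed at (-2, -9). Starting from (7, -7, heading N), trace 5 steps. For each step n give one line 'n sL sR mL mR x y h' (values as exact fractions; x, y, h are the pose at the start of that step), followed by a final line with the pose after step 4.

n=0: pose=(7,-7,N); sL=45/26, sR=9/16; mL=-603/416, mR=-9/32; mL+mR=-45/26 → advance -1; mR−mL=243/208 → turn +1·90°
n=1: pose=(7,-8,W); sL=90/53, sR=18/13; mL=-693/689, mR=-9/13; mL+mR=-90/53 → advance -1; mR−mL=216/689 → turn +1·90°
n=2: pose=(8,-8,S); sL=9/17, sR=9/5; mL=63/170, mR=-9/10; mL+mR=-9/17 → advance -1; mR−mL=-108/85 → turn -1·90°
n=3: pose=(8,-7,W); sL=18/13, sR=90/89; mL=-1017/1157, mR=-45/89; mL+mR=-18/13 → advance -1; mR−mL=432/1157 → turn +1·90°
n=4: pose=(9,-7,S); sL=45/98, sR=45/32; mL=765/3136, mR=-45/64; mL+mR=-45/98 → advance -1; mR−mL=-1485/1568 → turn -1·90°

0 45/26 9/16 -603/416 -9/32 7 -7 N
1 90/53 18/13 -693/689 -9/13 7 -8 W
2 9/17 9/5 63/170 -9/10 8 -8 S
3 18/13 90/89 -1017/1157 -45/89 8 -7 W
4 45/98 45/32 765/3136 -45/64 9 -7 S
final 9 -6 W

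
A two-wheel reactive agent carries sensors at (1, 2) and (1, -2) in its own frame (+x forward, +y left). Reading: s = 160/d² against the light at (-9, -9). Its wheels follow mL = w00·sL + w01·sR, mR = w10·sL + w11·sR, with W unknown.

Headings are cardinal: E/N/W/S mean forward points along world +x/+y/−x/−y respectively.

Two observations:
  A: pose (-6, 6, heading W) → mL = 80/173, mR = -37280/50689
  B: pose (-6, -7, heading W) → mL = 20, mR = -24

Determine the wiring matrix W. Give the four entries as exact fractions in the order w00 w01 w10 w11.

obs A: pose=(-6,6,W) → sL=160/173, sR=160/293, mL=80/173, mR=-37280/50689
obs B: pose=(-6,-7,W) → sL=40, sR=8, mL=20, mR=-24
sensor matrix S = [[160/173, 160/293], [40, 8]]; det S = -732160/50689
solve [mL_A; mL_B] = S·[w00; w01] and [mR_A; mR_B] = S·[w10; w11]:
  w00 = 1/2, w01 = 0, w10 = -1/2, w11 = -1/2

1/2 0 -1/2 -1/2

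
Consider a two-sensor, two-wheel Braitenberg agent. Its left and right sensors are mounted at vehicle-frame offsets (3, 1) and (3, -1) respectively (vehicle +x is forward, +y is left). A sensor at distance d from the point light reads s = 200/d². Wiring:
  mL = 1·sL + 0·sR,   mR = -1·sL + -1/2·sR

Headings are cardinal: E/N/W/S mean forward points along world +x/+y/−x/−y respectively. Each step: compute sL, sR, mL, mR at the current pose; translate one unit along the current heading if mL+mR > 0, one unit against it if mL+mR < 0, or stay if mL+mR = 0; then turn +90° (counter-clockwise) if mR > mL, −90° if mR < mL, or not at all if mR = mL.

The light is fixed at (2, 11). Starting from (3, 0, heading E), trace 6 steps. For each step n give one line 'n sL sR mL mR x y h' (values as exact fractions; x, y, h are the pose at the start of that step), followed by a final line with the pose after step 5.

0 50/29 5/4 50/29 -545/232 3 0 E
1 200/197 200/197 200/197 -300/197 2 0 S
2 20/13 20/9 20/13 -310/117 2 1 W
3 200/49 200/53 200/49 -15500/2597 3 1 N
4 50/29 5/4 50/29 -545/232 3 0 E
5 200/197 200/197 200/197 -300/197 2 0 S
final 2 1 W

n=0: pose=(3,0,E); sL=50/29, sR=5/4; mL=50/29, mR=-545/232; mL+mR=-5/8 → advance -1; mR−mL=-945/232 → turn -1·90°
n=1: pose=(2,0,S); sL=200/197, sR=200/197; mL=200/197, mR=-300/197; mL+mR=-100/197 → advance -1; mR−mL=-500/197 → turn -1·90°
n=2: pose=(2,1,W); sL=20/13, sR=20/9; mL=20/13, mR=-310/117; mL+mR=-10/9 → advance -1; mR−mL=-490/117 → turn -1·90°
n=3: pose=(3,1,N); sL=200/49, sR=200/53; mL=200/49, mR=-15500/2597; mL+mR=-100/53 → advance -1; mR−mL=-26100/2597 → turn -1·90°
n=4: pose=(3,0,E); sL=50/29, sR=5/4; mL=50/29, mR=-545/232; mL+mR=-5/8 → advance -1; mR−mL=-945/232 → turn -1·90°
n=5: pose=(2,0,S); sL=200/197, sR=200/197; mL=200/197, mR=-300/197; mL+mR=-100/197 → advance -1; mR−mL=-500/197 → turn -1·90°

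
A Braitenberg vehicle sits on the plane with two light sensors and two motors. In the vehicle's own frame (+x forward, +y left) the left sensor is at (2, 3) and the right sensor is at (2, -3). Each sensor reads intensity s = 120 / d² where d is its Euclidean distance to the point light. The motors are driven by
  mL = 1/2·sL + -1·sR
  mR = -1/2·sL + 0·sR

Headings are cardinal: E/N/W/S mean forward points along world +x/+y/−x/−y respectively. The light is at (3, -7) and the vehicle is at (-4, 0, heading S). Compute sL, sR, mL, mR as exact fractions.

left sensor world pos  = (-1, -2); dL² = 41
right sensor world pos = (-7, -2); dR² = 125
sL = 120/41 = 120/41
sR = 120/125 = 24/25
mL = 1/2·sL + -1·sR = 516/1025
mR = -1/2·sL + 0·sR = -60/41

120/41 24/25 516/1025 -60/41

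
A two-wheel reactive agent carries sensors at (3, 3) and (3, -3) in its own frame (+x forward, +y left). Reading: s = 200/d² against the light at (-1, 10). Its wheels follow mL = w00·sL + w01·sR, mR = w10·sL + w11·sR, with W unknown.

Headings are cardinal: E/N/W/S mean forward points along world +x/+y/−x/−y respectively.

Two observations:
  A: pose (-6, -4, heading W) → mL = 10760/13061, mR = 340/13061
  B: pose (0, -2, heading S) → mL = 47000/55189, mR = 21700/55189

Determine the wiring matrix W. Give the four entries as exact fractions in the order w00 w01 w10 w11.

obs A: pose=(-6,-4,W) → sL=200/353, sR=40/37, mL=10760/13061, mR=340/13061
obs B: pose=(0,-2,S) → sL=200/241, sR=200/229, mL=47000/55189, mR=21700/55189
sensor matrix S = [[200/353, 40/37], [200/241, 200/229]]; det S = -290016000/720823529
solve [mL_A; mL_B] = S·[w00; w01] and [mR_A; mR_B] = S·[w10; w11]:
  w00 = 1/2, w01 = 1/2, w10 = 1, w11 = -1/2

1/2 1/2 1 -1/2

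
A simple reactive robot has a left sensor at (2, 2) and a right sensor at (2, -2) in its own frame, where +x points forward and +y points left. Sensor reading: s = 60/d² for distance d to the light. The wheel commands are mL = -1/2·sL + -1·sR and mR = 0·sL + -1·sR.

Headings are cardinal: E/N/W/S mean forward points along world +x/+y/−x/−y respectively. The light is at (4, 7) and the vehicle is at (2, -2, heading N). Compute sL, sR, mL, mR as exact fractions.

12/13 60/49 -1074/637 -60/49

left sensor world pos  = (0, 0); dL² = 65
right sensor world pos = (4, 0); dR² = 49
sL = 60/65 = 12/13
sR = 60/49 = 60/49
mL = -1/2·sL + -1·sR = -1074/637
mR = 0·sL + -1·sR = -60/49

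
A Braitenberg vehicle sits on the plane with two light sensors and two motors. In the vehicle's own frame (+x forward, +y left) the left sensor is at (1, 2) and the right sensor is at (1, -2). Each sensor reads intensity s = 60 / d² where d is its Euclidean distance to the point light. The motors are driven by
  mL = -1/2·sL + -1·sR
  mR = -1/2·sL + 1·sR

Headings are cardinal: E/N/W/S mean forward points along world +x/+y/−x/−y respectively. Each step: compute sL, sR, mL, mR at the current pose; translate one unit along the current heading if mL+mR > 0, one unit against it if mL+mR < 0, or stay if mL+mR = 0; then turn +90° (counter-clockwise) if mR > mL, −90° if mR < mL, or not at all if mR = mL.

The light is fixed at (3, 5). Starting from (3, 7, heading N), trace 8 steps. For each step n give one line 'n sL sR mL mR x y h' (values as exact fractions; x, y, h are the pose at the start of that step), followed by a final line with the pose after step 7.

0 60/13 60/13 -90/13 30/13 3 7 N
1 30 6 -21 -9 3 6 W
2 20/3 60 -190/3 170/3 4 6 S
3 3 15 -33/2 27/2 4 7 E
4 60/13 60/13 -90/13 30/13 3 7 N
5 30 6 -21 -9 3 6 W
6 20/3 60 -190/3 170/3 4 6 S
7 3 15 -33/2 27/2 4 7 E
final 3 7 N

n=0: pose=(3,7,N); sL=60/13, sR=60/13; mL=-90/13, mR=30/13; mL+mR=-60/13 → advance -1; mR−mL=120/13 → turn +1·90°
n=1: pose=(3,6,W); sL=30, sR=6; mL=-21, mR=-9; mL+mR=-30 → advance -1; mR−mL=12 → turn +1·90°
n=2: pose=(4,6,S); sL=20/3, sR=60; mL=-190/3, mR=170/3; mL+mR=-20/3 → advance -1; mR−mL=120 → turn +1·90°
n=3: pose=(4,7,E); sL=3, sR=15; mL=-33/2, mR=27/2; mL+mR=-3 → advance -1; mR−mL=30 → turn +1·90°
n=4: pose=(3,7,N); sL=60/13, sR=60/13; mL=-90/13, mR=30/13; mL+mR=-60/13 → advance -1; mR−mL=120/13 → turn +1·90°
n=5: pose=(3,6,W); sL=30, sR=6; mL=-21, mR=-9; mL+mR=-30 → advance -1; mR−mL=12 → turn +1·90°
n=6: pose=(4,6,S); sL=20/3, sR=60; mL=-190/3, mR=170/3; mL+mR=-20/3 → advance -1; mR−mL=120 → turn +1·90°
n=7: pose=(4,7,E); sL=3, sR=15; mL=-33/2, mR=27/2; mL+mR=-3 → advance -1; mR−mL=30 → turn +1·90°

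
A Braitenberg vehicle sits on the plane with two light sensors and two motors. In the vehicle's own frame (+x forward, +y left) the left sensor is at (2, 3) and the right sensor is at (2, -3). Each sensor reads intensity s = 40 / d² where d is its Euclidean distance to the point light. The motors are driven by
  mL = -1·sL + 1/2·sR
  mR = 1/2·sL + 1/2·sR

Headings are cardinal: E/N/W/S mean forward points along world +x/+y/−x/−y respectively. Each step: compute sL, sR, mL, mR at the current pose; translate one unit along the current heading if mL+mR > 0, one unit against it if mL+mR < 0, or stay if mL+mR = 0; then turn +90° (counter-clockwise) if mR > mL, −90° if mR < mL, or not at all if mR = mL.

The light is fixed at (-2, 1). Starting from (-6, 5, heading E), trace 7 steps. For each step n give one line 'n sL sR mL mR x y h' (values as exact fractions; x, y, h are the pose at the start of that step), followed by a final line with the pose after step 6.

n=0: pose=(-6,5,E); sL=40/53, sR=8; mL=172/53, mR=232/53; mL+mR=404/53 → advance +1; mR−mL=60/53 → turn +1·90°
n=1: pose=(-5,5,N); sL=5/9, sR=10/9; mL=0, mR=5/6; mL+mR=5/6 → advance +1; mR−mL=5/6 → turn +1·90°
n=2: pose=(-5,6,W); sL=40/29, sR=40/89; mL=-2980/2581, mR=2360/2581; mL+mR=-620/2581 → advance -1; mR−mL=60/29 → turn +1·90°
n=3: pose=(-4,6,S); sL=4, sR=20/17; mL=-58/17, mR=44/17; mL+mR=-14/17 → advance -1; mR−mL=6 → turn +1·90°
n=4: pose=(-4,7,E); sL=40/81, sR=40/9; mL=140/81, mR=200/81; mL+mR=340/81 → advance +1; mR−mL=20/27 → turn +1·90°
n=5: pose=(-3,7,N); sL=1/2, sR=10/17; mL=-7/34, mR=37/68; mL+mR=23/68 → advance +1; mR−mL=3/4 → turn +1·90°
n=6: pose=(-3,8,W); sL=8/5, sR=40/109; mL=-772/545, mR=536/545; mL+mR=-236/545 → advance -1; mR−mL=12/5 → turn +1·90°

0 40/53 8 172/53 232/53 -6 5 E
1 5/9 10/9 0 5/6 -5 5 N
2 40/29 40/89 -2980/2581 2360/2581 -5 6 W
3 4 20/17 -58/17 44/17 -4 6 S
4 40/81 40/9 140/81 200/81 -4 7 E
5 1/2 10/17 -7/34 37/68 -3 7 N
6 8/5 40/109 -772/545 536/545 -3 8 W
final -2 8 S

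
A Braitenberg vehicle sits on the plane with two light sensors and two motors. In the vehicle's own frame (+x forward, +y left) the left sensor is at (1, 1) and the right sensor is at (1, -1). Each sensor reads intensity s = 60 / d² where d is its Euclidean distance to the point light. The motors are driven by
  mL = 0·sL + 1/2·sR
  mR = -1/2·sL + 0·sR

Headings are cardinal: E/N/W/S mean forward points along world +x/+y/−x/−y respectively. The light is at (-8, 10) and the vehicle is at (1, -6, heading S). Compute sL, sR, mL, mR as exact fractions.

left sensor world pos  = (2, -7); dL² = 389
right sensor world pos = (0, -7); dR² = 353
sL = 60/389 = 60/389
sR = 60/353 = 60/353
mL = 0·sL + 1/2·sR = 30/353
mR = -1/2·sL + 0·sR = -30/389

60/389 60/353 30/353 -30/389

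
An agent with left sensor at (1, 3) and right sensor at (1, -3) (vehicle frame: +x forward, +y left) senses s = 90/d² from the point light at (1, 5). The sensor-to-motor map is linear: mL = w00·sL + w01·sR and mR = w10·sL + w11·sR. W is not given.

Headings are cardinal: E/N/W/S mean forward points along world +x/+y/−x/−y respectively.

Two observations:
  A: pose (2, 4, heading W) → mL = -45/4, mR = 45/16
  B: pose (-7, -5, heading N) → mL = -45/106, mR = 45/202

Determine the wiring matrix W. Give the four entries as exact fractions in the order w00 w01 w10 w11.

0 -1/2 1/2 0

obs A: pose=(2,4,W) → sL=45/8, sR=45/2, mL=-45/4, mR=45/16
obs B: pose=(-7,-5,N) → sL=45/101, sR=45/53, mL=-45/106, mR=45/202
sensor matrix S = [[45/8, 45/2], [45/101, 45/53]]; det S = -224775/42824
solve [mL_A; mL_B] = S·[w00; w01] and [mR_A; mR_B] = S·[w10; w11]:
  w00 = 0, w01 = -1/2, w10 = 1/2, w11 = 0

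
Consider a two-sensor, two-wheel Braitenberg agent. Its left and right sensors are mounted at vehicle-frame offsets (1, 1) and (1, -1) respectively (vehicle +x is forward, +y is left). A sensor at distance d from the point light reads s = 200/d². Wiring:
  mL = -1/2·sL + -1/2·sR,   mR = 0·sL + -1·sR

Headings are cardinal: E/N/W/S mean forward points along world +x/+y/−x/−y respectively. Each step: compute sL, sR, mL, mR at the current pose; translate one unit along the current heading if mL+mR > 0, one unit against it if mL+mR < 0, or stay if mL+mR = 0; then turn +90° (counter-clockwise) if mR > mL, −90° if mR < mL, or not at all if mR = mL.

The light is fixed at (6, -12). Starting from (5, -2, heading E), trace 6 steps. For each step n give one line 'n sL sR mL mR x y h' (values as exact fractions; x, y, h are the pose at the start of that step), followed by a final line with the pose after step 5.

n=0: pose=(5,-2,E); sL=200/121, sR=200/81; mL=-20200/9801, mR=-200/81; mL+mR=-14800/3267 → advance -1; mR−mL=-4000/9801 → turn -1·90°
n=1: pose=(4,-2,S); sL=100/41, sR=20/9; mL=-860/369, mR=-20/9; mL+mR=-560/123 → advance -1; mR−mL=40/369 → turn +1·90°
n=2: pose=(4,-1,E); sL=40/29, sR=200/101; mL=-4920/2929, mR=-200/101; mL+mR=-10720/2929 → advance -1; mR−mL=-880/2929 → turn -1·90°
n=3: pose=(3,-1,S); sL=25/13, sR=50/29; mL=-1375/754, mR=-50/29; mL+mR=-2675/754 → advance -1; mR−mL=75/754 → turn +1·90°
n=4: pose=(3,0,E); sL=200/173, sR=8/5; mL=-1192/865, mR=-8/5; mL+mR=-2576/865 → advance -1; mR−mL=-192/865 → turn -1·90°
n=5: pose=(2,0,S); sL=20/13, sR=100/73; mL=-1380/949, mR=-100/73; mL+mR=-2680/949 → advance -1; mR−mL=80/949 → turn +1·90°

0 200/121 200/81 -20200/9801 -200/81 5 -2 E
1 100/41 20/9 -860/369 -20/9 4 -2 S
2 40/29 200/101 -4920/2929 -200/101 4 -1 E
3 25/13 50/29 -1375/754 -50/29 3 -1 S
4 200/173 8/5 -1192/865 -8/5 3 0 E
5 20/13 100/73 -1380/949 -100/73 2 0 S
final 2 1 E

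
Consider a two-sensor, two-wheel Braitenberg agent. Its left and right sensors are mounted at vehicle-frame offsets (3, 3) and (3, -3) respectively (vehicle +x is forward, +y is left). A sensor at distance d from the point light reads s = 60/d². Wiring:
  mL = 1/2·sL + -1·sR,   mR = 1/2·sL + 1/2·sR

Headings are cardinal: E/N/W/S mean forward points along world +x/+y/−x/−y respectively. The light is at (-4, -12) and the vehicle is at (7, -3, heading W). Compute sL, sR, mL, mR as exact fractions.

3/5 15/52 3/260 231/520

left sensor world pos  = (4, -6); dL² = 100
right sensor world pos = (4, 0); dR² = 208
sL = 60/100 = 3/5
sR = 60/208 = 15/52
mL = 1/2·sL + -1·sR = 3/260
mR = 1/2·sL + 1/2·sR = 231/520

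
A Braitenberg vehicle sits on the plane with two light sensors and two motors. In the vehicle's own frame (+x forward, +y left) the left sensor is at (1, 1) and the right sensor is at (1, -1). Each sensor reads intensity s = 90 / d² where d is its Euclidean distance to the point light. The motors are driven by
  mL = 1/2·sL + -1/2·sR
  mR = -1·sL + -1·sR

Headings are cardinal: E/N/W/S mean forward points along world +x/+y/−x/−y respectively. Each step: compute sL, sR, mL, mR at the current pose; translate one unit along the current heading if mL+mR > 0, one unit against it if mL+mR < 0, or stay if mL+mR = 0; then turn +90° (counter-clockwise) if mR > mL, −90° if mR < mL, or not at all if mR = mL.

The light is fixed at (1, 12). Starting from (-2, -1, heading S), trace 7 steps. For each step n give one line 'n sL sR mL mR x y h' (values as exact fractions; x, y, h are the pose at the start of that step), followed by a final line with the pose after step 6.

0 9/20 45/106 27/2120 -927/1060 -2 -1 S
1 18/37 90/137 -432/5069 -5796/5069 -2 0 W
2 9/13 45/61 -18/793 -1134/793 -1 0 N
3 18/29 90/197 468/5713 -6156/5713 -1 -1 E
4 9/20 45/106 27/2120 -927/1060 -2 -1 S
5 18/37 90/137 -432/5069 -5796/5069 -2 0 W
6 9/13 45/61 -18/793 -1134/793 -1 0 N
final -1 -1 E

n=0: pose=(-2,-1,S); sL=9/20, sR=45/106; mL=27/2120, mR=-927/1060; mL+mR=-1827/2120 → advance -1; mR−mL=-1881/2120 → turn -1·90°
n=1: pose=(-2,0,W); sL=18/37, sR=90/137; mL=-432/5069, mR=-5796/5069; mL+mR=-6228/5069 → advance -1; mR−mL=-5364/5069 → turn -1·90°
n=2: pose=(-1,0,N); sL=9/13, sR=45/61; mL=-18/793, mR=-1134/793; mL+mR=-1152/793 → advance -1; mR−mL=-1116/793 → turn -1·90°
n=3: pose=(-1,-1,E); sL=18/29, sR=90/197; mL=468/5713, mR=-6156/5713; mL+mR=-5688/5713 → advance -1; mR−mL=-6624/5713 → turn -1·90°
n=4: pose=(-2,-1,S); sL=9/20, sR=45/106; mL=27/2120, mR=-927/1060; mL+mR=-1827/2120 → advance -1; mR−mL=-1881/2120 → turn -1·90°
n=5: pose=(-2,0,W); sL=18/37, sR=90/137; mL=-432/5069, mR=-5796/5069; mL+mR=-6228/5069 → advance -1; mR−mL=-5364/5069 → turn -1·90°
n=6: pose=(-1,0,N); sL=9/13, sR=45/61; mL=-18/793, mR=-1134/793; mL+mR=-1152/793 → advance -1; mR−mL=-1116/793 → turn -1·90°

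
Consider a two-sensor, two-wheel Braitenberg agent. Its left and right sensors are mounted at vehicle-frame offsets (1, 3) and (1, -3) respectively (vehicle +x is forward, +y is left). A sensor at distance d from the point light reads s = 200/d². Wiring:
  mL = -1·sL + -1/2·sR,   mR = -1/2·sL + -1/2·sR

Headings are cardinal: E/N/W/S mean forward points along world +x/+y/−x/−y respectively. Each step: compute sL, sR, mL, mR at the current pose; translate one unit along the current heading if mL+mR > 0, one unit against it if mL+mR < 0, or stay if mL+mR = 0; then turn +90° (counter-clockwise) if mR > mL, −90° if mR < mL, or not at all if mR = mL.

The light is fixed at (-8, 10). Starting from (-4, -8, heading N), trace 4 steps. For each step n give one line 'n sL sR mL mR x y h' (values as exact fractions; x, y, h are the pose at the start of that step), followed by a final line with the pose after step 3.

0 20/29 100/169 -4830/4901 -3140/4901 -4 -8 N
1 200/493 40/53 -20460/26129 -15160/26129 -4 -9 W
2 25/58 50/101 -3975/5858 -5425/11716 -3 -9 S
3 200/261 200/477 -1500/1537 -8200/13833 -3 -8 E
final -4 -8 N

n=0: pose=(-4,-8,N); sL=20/29, sR=100/169; mL=-4830/4901, mR=-3140/4901; mL+mR=-7970/4901 → advance -1; mR−mL=10/29 → turn +1·90°
n=1: pose=(-4,-9,W); sL=200/493, sR=40/53; mL=-20460/26129, mR=-15160/26129; mL+mR=-35620/26129 → advance -1; mR−mL=100/493 → turn +1·90°
n=2: pose=(-3,-9,S); sL=25/58, sR=50/101; mL=-3975/5858, mR=-5425/11716; mL+mR=-13375/11716 → advance -1; mR−mL=25/116 → turn +1·90°
n=3: pose=(-3,-8,E); sL=200/261, sR=200/477; mL=-1500/1537, mR=-8200/13833; mL+mR=-21700/13833 → advance -1; mR−mL=100/261 → turn +1·90°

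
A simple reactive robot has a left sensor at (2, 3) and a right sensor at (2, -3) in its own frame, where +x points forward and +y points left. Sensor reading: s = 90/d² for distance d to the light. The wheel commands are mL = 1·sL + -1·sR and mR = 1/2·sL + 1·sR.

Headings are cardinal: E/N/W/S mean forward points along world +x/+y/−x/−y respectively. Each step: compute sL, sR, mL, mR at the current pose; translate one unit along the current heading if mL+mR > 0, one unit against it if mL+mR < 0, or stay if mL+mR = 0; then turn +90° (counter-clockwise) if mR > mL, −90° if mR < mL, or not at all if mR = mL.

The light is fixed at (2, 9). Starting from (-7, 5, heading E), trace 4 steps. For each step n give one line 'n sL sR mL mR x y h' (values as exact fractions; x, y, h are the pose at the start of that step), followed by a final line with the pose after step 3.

n=0: pose=(-7,5,E); sL=9/5, sR=45/49; mL=216/245, mR=891/490; mL+mR=27/10 → advance +1; mR−mL=459/490 → turn +1·90°
n=1: pose=(-6,5,N); sL=18/25, sR=90/29; mL=-1728/725, mR=2511/725; mL+mR=27/25 → advance +1; mR−mL=4239/725 → turn +1·90°
n=2: pose=(-6,6,W); sL=45/68, sR=9/10; mL=-81/340, mR=837/680; mL+mR=135/136 → advance +1; mR−mL=999/680 → turn +1·90°
n=3: pose=(-7,6,S); sL=90/61, sR=90/169; mL=9720/10309, mR=13095/10309; mL+mR=135/61 → advance +1; mR−mL=3375/10309 → turn +1·90°

0 9/5 45/49 216/245 891/490 -7 5 E
1 18/25 90/29 -1728/725 2511/725 -6 5 N
2 45/68 9/10 -81/340 837/680 -6 6 W
3 90/61 90/169 9720/10309 13095/10309 -7 6 S
final -7 5 E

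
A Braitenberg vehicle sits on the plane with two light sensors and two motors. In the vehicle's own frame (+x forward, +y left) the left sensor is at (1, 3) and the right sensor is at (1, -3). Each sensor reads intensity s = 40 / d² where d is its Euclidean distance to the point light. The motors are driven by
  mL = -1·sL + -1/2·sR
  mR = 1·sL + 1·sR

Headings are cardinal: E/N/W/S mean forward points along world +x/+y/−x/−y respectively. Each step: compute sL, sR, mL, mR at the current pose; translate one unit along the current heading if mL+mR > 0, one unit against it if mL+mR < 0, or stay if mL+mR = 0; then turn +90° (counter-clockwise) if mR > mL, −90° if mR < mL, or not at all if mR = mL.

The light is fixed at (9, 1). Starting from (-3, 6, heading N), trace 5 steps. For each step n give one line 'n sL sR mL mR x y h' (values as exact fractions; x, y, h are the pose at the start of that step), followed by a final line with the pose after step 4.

0 40/261 40/117 -1100/3393 560/1131 -3 6 N
1 20/89 4/25 -678/2225 856/2225 -3 7 W
2 8/25 40/281 -2748/7025 3248/7025 -4 7 S
3 5/26 10/37 -315/962 445/962 -4 6 E
4 40/261 40/117 -1100/3393 560/1131 -3 6 N
final -3 7 W

n=0: pose=(-3,6,N); sL=40/261, sR=40/117; mL=-1100/3393, mR=560/1131; mL+mR=20/117 → advance +1; mR−mL=2780/3393 → turn +1·90°
n=1: pose=(-3,7,W); sL=20/89, sR=4/25; mL=-678/2225, mR=856/2225; mL+mR=2/25 → advance +1; mR−mL=1534/2225 → turn +1·90°
n=2: pose=(-4,7,S); sL=8/25, sR=40/281; mL=-2748/7025, mR=3248/7025; mL+mR=20/281 → advance +1; mR−mL=5996/7025 → turn +1·90°
n=3: pose=(-4,6,E); sL=5/26, sR=10/37; mL=-315/962, mR=445/962; mL+mR=5/37 → advance +1; mR−mL=380/481 → turn +1·90°
n=4: pose=(-3,6,N); sL=40/261, sR=40/117; mL=-1100/3393, mR=560/1131; mL+mR=20/117 → advance +1; mR−mL=2780/3393 → turn +1·90°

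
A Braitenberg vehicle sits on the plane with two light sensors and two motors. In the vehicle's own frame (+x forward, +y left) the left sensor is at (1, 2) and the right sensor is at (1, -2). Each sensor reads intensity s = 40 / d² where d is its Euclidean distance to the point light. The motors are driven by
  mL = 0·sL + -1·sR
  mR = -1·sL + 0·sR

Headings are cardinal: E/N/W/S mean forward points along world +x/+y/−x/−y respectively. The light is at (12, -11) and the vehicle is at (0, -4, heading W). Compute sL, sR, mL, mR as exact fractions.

left sensor world pos  = (-1, -6); dL² = 194
right sensor world pos = (-1, -2); dR² = 250
sL = 40/194 = 20/97
sR = 40/250 = 4/25
mL = 0·sL + -1·sR = -4/25
mR = -1·sL + 0·sR = -20/97

20/97 4/25 -4/25 -20/97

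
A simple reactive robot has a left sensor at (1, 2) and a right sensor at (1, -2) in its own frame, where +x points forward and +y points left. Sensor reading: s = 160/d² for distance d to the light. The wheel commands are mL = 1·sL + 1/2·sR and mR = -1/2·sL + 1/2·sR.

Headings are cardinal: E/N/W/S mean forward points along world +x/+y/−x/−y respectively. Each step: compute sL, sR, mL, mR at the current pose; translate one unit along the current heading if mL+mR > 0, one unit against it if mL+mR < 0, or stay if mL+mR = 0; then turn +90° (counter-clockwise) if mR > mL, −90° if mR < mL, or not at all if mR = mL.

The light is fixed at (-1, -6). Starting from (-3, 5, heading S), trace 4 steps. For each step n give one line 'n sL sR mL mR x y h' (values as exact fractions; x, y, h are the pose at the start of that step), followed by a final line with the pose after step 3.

0 8/5 40/29 332/145 -16/145 -3 5 S
1 160/73 160/153 30320/11169 -6400/11169 -3 4 W
2 80/73 80/61 7800/4453 480/4453 -4 4 N
3 160/173 32/17 5488/2941 1408/2941 -4 5 E
final -3 5 S

n=0: pose=(-3,5,S); sL=8/5, sR=40/29; mL=332/145, mR=-16/145; mL+mR=316/145 → advance +1; mR−mL=-12/5 → turn -1·90°
n=1: pose=(-3,4,W); sL=160/73, sR=160/153; mL=30320/11169, mR=-6400/11169; mL+mR=23920/11169 → advance +1; mR−mL=-240/73 → turn -1·90°
n=2: pose=(-4,4,N); sL=80/73, sR=80/61; mL=7800/4453, mR=480/4453; mL+mR=8280/4453 → advance +1; mR−mL=-120/73 → turn -1·90°
n=3: pose=(-4,5,E); sL=160/173, sR=32/17; mL=5488/2941, mR=1408/2941; mL+mR=6896/2941 → advance +1; mR−mL=-240/173 → turn -1·90°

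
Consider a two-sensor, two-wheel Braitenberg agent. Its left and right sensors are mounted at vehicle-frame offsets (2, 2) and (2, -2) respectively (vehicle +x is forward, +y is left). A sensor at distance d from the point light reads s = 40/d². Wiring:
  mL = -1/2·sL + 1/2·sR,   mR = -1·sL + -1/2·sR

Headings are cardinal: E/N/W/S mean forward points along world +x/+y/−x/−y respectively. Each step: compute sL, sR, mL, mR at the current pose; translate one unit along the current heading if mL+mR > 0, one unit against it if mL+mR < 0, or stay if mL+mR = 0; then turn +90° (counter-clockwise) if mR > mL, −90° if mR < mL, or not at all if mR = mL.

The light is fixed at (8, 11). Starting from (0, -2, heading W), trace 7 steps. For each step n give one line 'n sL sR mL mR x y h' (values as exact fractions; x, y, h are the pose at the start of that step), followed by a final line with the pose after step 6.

n=0: pose=(0,-2,W); sL=8/65, sR=40/221; mL=32/1105, mR=-236/1105; mL+mR=-12/65 → advance -1; mR−mL=-268/1105 → turn -1·90°
n=1: pose=(1,-2,N); sL=20/101, sR=20/73; mL=280/7373, mR=-2470/7373; mL+mR=-30/101 → advance -1; mR−mL=-2750/7373 → turn -1·90°
n=2: pose=(1,-3,E); sL=40/169, sR=40/281; mL=-2240/47489, mR=-14620/47489; mL+mR=-60/169 → advance -1; mR−mL=-12380/47489 → turn -1·90°
n=3: pose=(0,-3,S); sL=10/73, sR=10/89; mL=-80/6497, mR=-1255/6497; mL+mR=-15/73 → advance -1; mR−mL=-1175/6497 → turn -1·90°
n=4: pose=(0,-2,W); sL=8/65, sR=40/221; mL=32/1105, mR=-236/1105; mL+mR=-12/65 → advance -1; mR−mL=-268/1105 → turn -1·90°
n=5: pose=(1,-2,N); sL=20/101, sR=20/73; mL=280/7373, mR=-2470/7373; mL+mR=-30/101 → advance -1; mR−mL=-2750/7373 → turn -1·90°
n=6: pose=(1,-3,E); sL=40/169, sR=40/281; mL=-2240/47489, mR=-14620/47489; mL+mR=-60/169 → advance -1; mR−mL=-12380/47489 → turn -1·90°

0 8/65 40/221 32/1105 -236/1105 0 -2 W
1 20/101 20/73 280/7373 -2470/7373 1 -2 N
2 40/169 40/281 -2240/47489 -14620/47489 1 -3 E
3 10/73 10/89 -80/6497 -1255/6497 0 -3 S
4 8/65 40/221 32/1105 -236/1105 0 -2 W
5 20/101 20/73 280/7373 -2470/7373 1 -2 N
6 40/169 40/281 -2240/47489 -14620/47489 1 -3 E
final 0 -3 S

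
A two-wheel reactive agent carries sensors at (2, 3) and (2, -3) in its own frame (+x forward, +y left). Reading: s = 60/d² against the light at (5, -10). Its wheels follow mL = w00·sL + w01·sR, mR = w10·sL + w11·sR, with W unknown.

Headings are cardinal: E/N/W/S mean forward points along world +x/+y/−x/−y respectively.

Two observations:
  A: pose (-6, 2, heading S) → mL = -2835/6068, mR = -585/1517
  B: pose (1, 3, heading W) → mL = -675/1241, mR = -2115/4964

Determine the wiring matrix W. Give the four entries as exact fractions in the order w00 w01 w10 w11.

obs A: pose=(-6,2,S) → sL=15/41, sR=15/74, mL=-2835/6068, mR=-585/1517
obs B: pose=(1,3,W) → sL=15/34, sR=15/73, mL=-675/1241, mR=-2115/4964
sensor matrix S = [[15/41, 15/74], [15/34, 15/73]]; det S = -107325/7530388
solve [mL_A; mL_B] = S·[w00; w01] and [mR_A; mR_B] = S·[w10; w11]:
  w00 = -1, w01 = -1/2, w10 = -1/2, w11 = -1

-1 -1/2 -1/2 -1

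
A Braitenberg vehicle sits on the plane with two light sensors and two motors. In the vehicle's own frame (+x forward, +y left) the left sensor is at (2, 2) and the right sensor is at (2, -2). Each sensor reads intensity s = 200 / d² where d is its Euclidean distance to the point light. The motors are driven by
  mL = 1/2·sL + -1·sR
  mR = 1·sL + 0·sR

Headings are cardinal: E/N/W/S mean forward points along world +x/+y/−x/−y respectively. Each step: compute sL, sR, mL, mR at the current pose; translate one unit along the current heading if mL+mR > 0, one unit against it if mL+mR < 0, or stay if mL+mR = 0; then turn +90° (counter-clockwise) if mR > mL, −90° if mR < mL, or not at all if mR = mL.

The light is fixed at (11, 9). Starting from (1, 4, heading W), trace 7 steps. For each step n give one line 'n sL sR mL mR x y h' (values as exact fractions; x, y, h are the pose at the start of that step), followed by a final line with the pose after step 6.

0 200/193 200/153 -23300/29529 200/193 1 4 W
1 20/13 100/109 -210/1417 20/13 0 4 S
2 200/97 40/29 -980/2813 200/97 0 3 E
3 5/4 5/2 -15/8 5/4 1 3 N
4 8/9 200/169 -1124/1521 8/9 1 2 W
5 100/81 4/5 -74/405 100/81 0 2 S
6 200/117 200/181 -5300/21177 200/117 0 1 E
final 1 1 N

n=0: pose=(1,4,W); sL=200/193, sR=200/153; mL=-23300/29529, mR=200/193; mL+mR=7300/29529 → advance +1; mR−mL=53900/29529 → turn +1·90°
n=1: pose=(0,4,S); sL=20/13, sR=100/109; mL=-210/1417, mR=20/13; mL+mR=1970/1417 → advance +1; mR−mL=2390/1417 → turn +1·90°
n=2: pose=(0,3,E); sL=200/97, sR=40/29; mL=-980/2813, mR=200/97; mL+mR=4820/2813 → advance +1; mR−mL=6780/2813 → turn +1·90°
n=3: pose=(1,3,N); sL=5/4, sR=5/2; mL=-15/8, mR=5/4; mL+mR=-5/8 → advance -1; mR−mL=25/8 → turn +1·90°
n=4: pose=(1,2,W); sL=8/9, sR=200/169; mL=-1124/1521, mR=8/9; mL+mR=76/507 → advance +1; mR−mL=2476/1521 → turn +1·90°
n=5: pose=(0,2,S); sL=100/81, sR=4/5; mL=-74/405, mR=100/81; mL+mR=142/135 → advance +1; mR−mL=574/405 → turn +1·90°
n=6: pose=(0,1,E); sL=200/117, sR=200/181; mL=-5300/21177, mR=200/117; mL+mR=10300/7059 → advance +1; mR−mL=41500/21177 → turn +1·90°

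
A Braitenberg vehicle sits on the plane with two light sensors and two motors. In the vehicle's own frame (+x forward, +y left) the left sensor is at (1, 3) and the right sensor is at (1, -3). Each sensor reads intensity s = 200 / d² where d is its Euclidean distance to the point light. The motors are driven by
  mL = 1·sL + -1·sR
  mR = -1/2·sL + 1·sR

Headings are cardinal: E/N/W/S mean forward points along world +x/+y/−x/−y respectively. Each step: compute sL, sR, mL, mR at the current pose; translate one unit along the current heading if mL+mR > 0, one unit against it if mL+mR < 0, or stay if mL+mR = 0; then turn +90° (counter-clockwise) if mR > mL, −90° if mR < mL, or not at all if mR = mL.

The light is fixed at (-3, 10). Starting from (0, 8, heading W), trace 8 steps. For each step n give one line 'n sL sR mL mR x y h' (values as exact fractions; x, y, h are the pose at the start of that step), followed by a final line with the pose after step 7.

0 200/29 40 -960/29 1060/29 0 8 W
1 100/17 20 -240/17 290/17 -1 8 S
2 200/9 40/9 160/9 -20/3 -1 7 E
3 50/13 25/2 -225/26 275/26 0 7 S
4 200/17 40/13 1920/221 -620/221 0 6 E
5 100/37 100/13 -2400/481 3050/481 1 6 S
6 200/29 200/89 12000/2581 -3100/2581 1 5 E
7 2 5 -3 4 2 5 S
final 2 4 E

n=0: pose=(0,8,W); sL=200/29, sR=40; mL=-960/29, mR=1060/29; mL+mR=100/29 → advance +1; mR−mL=2020/29 → turn +1·90°
n=1: pose=(-1,8,S); sL=100/17, sR=20; mL=-240/17, mR=290/17; mL+mR=50/17 → advance +1; mR−mL=530/17 → turn +1·90°
n=2: pose=(-1,7,E); sL=200/9, sR=40/9; mL=160/9, mR=-20/3; mL+mR=100/9 → advance +1; mR−mL=-220/9 → turn -1·90°
n=3: pose=(0,7,S); sL=50/13, sR=25/2; mL=-225/26, mR=275/26; mL+mR=25/13 → advance +1; mR−mL=250/13 → turn +1·90°
n=4: pose=(0,6,E); sL=200/17, sR=40/13; mL=1920/221, mR=-620/221; mL+mR=100/17 → advance +1; mR−mL=-2540/221 → turn -1·90°
n=5: pose=(1,6,S); sL=100/37, sR=100/13; mL=-2400/481, mR=3050/481; mL+mR=50/37 → advance +1; mR−mL=5450/481 → turn +1·90°
n=6: pose=(1,5,E); sL=200/29, sR=200/89; mL=12000/2581, mR=-3100/2581; mL+mR=100/29 → advance +1; mR−mL=-15100/2581 → turn -1·90°
n=7: pose=(2,5,S); sL=2, sR=5; mL=-3, mR=4; mL+mR=1 → advance +1; mR−mL=7 → turn +1·90°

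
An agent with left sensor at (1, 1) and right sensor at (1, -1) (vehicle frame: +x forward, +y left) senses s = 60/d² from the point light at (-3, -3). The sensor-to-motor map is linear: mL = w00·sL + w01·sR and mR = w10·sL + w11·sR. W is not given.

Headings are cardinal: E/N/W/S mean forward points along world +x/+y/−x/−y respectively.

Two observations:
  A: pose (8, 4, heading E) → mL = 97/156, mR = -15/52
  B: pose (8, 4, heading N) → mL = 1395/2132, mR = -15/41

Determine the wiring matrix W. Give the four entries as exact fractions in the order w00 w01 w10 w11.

obs A: pose=(8,4,E) → sL=15/52, sR=1/3, mL=97/156, mR=-15/52
obs B: pose=(8,4,N) → sL=15/41, sR=15/52, mL=1395/2132, mR=-15/41
sensor matrix S = [[15/52, 1/3], [15/41, 15/52]]; det S = -4295/110864
solve [mL_A; mL_B] = S·[w00; w01] and [mR_A; mR_B] = S·[w10; w11]:
  w00 = 1, w01 = 1, w10 = -1, w11 = 0

1 1 -1 0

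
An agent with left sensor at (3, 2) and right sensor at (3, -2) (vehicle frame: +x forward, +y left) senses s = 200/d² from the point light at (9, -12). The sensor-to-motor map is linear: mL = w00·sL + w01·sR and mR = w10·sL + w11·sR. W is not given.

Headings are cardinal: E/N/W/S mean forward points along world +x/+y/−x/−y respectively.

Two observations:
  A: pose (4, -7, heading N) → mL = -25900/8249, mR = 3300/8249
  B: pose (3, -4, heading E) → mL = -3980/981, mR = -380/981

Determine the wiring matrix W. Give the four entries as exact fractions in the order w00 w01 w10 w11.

-1 -1/2 1 -1/2

obs A: pose=(4,-7,N) → sL=200/113, sR=200/73, mL=-25900/8249, mR=3300/8249
obs B: pose=(3,-4,E) → sL=200/109, sR=40/9, mL=-3980/981, mR=-380/981
sensor matrix S = [[200/113, 200/73], [200/109, 40/9]]; det S = 22976000/8092269
solve [mL_A; mL_B] = S·[w00; w01] and [mR_A; mR_B] = S·[w10; w11]:
  w00 = -1, w01 = -1/2, w10 = 1, w11 = -1/2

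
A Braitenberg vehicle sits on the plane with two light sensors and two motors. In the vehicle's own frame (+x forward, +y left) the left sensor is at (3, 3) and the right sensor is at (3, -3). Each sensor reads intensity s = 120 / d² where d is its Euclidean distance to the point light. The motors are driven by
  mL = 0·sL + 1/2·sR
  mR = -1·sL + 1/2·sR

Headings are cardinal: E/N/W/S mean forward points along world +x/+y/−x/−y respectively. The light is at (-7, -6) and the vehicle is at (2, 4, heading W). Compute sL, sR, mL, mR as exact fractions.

left sensor world pos  = (-1, 1); dL² = 85
right sensor world pos = (-1, 7); dR² = 205
sL = 120/85 = 24/17
sR = 120/205 = 24/41
mL = 0·sL + 1/2·sR = 12/41
mR = -1·sL + 1/2·sR = -780/697

24/17 24/41 12/41 -780/697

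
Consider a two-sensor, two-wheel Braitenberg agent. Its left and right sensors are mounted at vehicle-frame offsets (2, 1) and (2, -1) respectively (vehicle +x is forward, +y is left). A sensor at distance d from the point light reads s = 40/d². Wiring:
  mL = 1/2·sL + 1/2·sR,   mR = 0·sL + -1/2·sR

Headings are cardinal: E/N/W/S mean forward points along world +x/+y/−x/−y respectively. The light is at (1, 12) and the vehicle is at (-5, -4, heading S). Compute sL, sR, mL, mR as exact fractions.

left sensor world pos  = (-4, -6); dL² = 349
right sensor world pos = (-6, -6); dR² = 373
sL = 40/349 = 40/349
sR = 40/373 = 40/373
mL = 1/2·sL + 1/2·sR = 14440/130177
mR = 0·sL + -1/2·sR = -20/373

40/349 40/373 14440/130177 -20/373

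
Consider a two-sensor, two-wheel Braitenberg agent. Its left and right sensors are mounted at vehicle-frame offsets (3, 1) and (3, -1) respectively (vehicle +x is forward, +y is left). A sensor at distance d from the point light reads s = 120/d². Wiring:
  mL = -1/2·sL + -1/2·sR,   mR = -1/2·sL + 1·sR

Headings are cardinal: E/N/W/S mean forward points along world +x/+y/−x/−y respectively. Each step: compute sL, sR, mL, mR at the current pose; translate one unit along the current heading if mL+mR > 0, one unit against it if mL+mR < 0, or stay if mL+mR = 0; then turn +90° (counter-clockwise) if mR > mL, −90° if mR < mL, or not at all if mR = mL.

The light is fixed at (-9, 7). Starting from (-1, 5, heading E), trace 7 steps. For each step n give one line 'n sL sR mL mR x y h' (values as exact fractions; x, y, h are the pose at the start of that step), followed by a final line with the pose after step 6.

n=0: pose=(-1,5,E); sL=60/61, sR=12/13; mL=-756/793, mR=342/793; mL+mR=-414/793 → advance -1; mR−mL=18/13 → turn +1·90°
n=1: pose=(-2,5,N); sL=120/37, sR=24/13; mL=-1224/481, mR=108/481; mL+mR=-1116/481 → advance -1; mR−mL=36/13 → turn +1·90°
n=2: pose=(-2,4,W); sL=15/4, sR=6; mL=-39/8, mR=33/8; mL+mR=-3/4 → advance -1; mR−mL=9 → turn +1·90°
n=3: pose=(-1,4,S); sL=40/39, sR=24/17; mL=-808/663, mR=596/663; mL+mR=-212/663 → advance -1; mR−mL=36/17 → turn +1·90°
n=4: pose=(-1,5,E); sL=60/61, sR=12/13; mL=-756/793, mR=342/793; mL+mR=-414/793 → advance -1; mR−mL=18/13 → turn +1·90°
n=5: pose=(-2,5,N); sL=120/37, sR=24/13; mL=-1224/481, mR=108/481; mL+mR=-1116/481 → advance -1; mR−mL=36/13 → turn +1·90°
n=6: pose=(-2,4,W); sL=15/4, sR=6; mL=-39/8, mR=33/8; mL+mR=-3/4 → advance -1; mR−mL=9 → turn +1·90°

0 60/61 12/13 -756/793 342/793 -1 5 E
1 120/37 24/13 -1224/481 108/481 -2 5 N
2 15/4 6 -39/8 33/8 -2 4 W
3 40/39 24/17 -808/663 596/663 -1 4 S
4 60/61 12/13 -756/793 342/793 -1 5 E
5 120/37 24/13 -1224/481 108/481 -2 5 N
6 15/4 6 -39/8 33/8 -2 4 W
final -1 4 S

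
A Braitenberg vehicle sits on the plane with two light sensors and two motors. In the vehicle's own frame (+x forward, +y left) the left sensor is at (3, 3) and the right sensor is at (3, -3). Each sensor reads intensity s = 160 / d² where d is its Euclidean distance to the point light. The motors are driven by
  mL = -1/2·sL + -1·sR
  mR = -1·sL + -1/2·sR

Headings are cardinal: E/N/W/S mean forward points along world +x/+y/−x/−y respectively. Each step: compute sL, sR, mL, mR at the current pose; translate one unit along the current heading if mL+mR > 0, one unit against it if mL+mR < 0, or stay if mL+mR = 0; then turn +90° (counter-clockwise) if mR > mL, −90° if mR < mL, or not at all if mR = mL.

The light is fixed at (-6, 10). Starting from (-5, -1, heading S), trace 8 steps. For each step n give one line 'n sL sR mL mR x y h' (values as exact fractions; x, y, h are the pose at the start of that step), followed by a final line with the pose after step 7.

0 40/53 4/5 -312/265 -306/265 -5 -1 S
1 32/13 32/37 -1008/481 -1392/481 -5 0 E
2 80/89 80/89 -120/89 -120/89 -6 0 S
3 160/153 160/153 -80/51 -80/51 -6 1 S
4 16/13 16/13 -24/13 -24/13 -6 2 S
5 160/109 160/109 -240/109 -240/109 -6 3 S
6 16/9 16/9 -8/3 -8/3 -6 4 S
7 160/73 160/73 -240/73 -240/73 -6 5 S
final -6 6 S

n=0: pose=(-5,-1,S); sL=40/53, sR=4/5; mL=-312/265, mR=-306/265; mL+mR=-618/265 → advance -1; mR−mL=6/265 → turn +1·90°
n=1: pose=(-5,0,E); sL=32/13, sR=32/37; mL=-1008/481, mR=-1392/481; mL+mR=-2400/481 → advance -1; mR−mL=-384/481 → turn -1·90°
n=2: pose=(-6,0,S); sL=80/89, sR=80/89; mL=-120/89, mR=-120/89; mL+mR=-240/89 → advance -1; mR−mL=0 → turn +0·90°
n=3: pose=(-6,1,S); sL=160/153, sR=160/153; mL=-80/51, mR=-80/51; mL+mR=-160/51 → advance -1; mR−mL=0 → turn +0·90°
n=4: pose=(-6,2,S); sL=16/13, sR=16/13; mL=-24/13, mR=-24/13; mL+mR=-48/13 → advance -1; mR−mL=0 → turn +0·90°
n=5: pose=(-6,3,S); sL=160/109, sR=160/109; mL=-240/109, mR=-240/109; mL+mR=-480/109 → advance -1; mR−mL=0 → turn +0·90°
n=6: pose=(-6,4,S); sL=16/9, sR=16/9; mL=-8/3, mR=-8/3; mL+mR=-16/3 → advance -1; mR−mL=0 → turn +0·90°
n=7: pose=(-6,5,S); sL=160/73, sR=160/73; mL=-240/73, mR=-240/73; mL+mR=-480/73 → advance -1; mR−mL=0 → turn +0·90°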